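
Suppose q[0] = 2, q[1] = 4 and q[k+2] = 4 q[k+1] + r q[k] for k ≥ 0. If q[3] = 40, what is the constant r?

q[2] = 16 + 2r
q[3] = 64 + 12r
So 64 + 12r = 40, giving r = -2.

-2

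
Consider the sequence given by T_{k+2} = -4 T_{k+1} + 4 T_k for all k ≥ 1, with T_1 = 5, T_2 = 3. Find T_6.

-528

T_3 = -4(3) + 4(5) = 8
T_4 = -4(8) + 4(3) = -20
T_5 = -4(-20) + 4(8) = 112
T_6 = -4(112) + 4(-20) = -528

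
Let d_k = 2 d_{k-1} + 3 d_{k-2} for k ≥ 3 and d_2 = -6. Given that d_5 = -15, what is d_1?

Let d_1 = y.
d_3 = -12 + 3y
d_4 = -42 + 6y
d_5 = -120 + 21y
So -120 + 21y = -15, giving y = 5.

5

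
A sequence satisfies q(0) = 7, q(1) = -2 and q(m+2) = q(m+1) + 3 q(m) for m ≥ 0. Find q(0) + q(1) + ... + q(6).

q(2) = (-2) + 3·7 = 19
q(3) = 19 + 3·(-2) = 13
q(4) = 13 + 3·19 = 70
q(5) = 70 + 3·13 = 109
q(6) = 109 + 3·70 = 319
Sum = 7 + (-2) + 19 + 13 + 70 + 109 + 319 = 535

535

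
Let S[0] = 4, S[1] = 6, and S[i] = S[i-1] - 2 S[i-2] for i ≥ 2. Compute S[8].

-74

S[2] = 6 - 2·4 = -2
S[3] = (-2) - 2·6 = -14
S[4] = (-14) - 2·(-2) = -10
S[5] = (-10) - 2·(-14) = 18
S[6] = 18 - 2·(-10) = 38
S[7] = 38 - 2·18 = 2
S[8] = 2 - 2·38 = -74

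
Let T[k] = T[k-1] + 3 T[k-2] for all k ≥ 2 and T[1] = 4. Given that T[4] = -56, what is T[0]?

Let T[0] = x.
T[2] = 4 + 3x
T[3] = 16 + 3x
T[4] = 28 + 12x
So 28 + 12x = -56, giving x = -7.

-7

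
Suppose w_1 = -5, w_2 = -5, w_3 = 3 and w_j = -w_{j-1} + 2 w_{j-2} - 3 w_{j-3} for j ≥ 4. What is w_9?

345

w_4 = -3 + 2*(-5) - 3*(-5) = 2
w_5 = -2 + 2*3 - 3*(-5) = 19
w_6 = -19 + 2*2 - 3*3 = -24
w_7 = -(-24) + 2*19 - 3*2 = 56
w_8 = -56 + 2*(-24) - 3*19 = -161
w_9 = -(-161) + 2*56 - 3*(-24) = 345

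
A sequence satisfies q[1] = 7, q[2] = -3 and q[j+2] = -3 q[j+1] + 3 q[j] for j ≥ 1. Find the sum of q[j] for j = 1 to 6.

-1136

q[3] = -3*(-3) + 3*7 = 30
q[4] = -3*30 + 3*(-3) = -99
q[5] = -3*(-99) + 3*30 = 387
q[6] = -3*387 + 3*(-99) = -1458
Sum = 7 + (-3) + 30 + (-99) + 387 + (-1458) = -1136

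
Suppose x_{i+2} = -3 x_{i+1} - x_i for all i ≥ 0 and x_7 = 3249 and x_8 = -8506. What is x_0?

Rearranging, x_{i-2} = -(x_i + 3 x_{i-1}).
x_6 = -(-8506 + 3(3249)) = -1241
x_5 = -(3249 + 3(-1241)) = 474
x_4 = -(-1241 + 3(474)) = -181
x_3 = -(474 + 3(-181)) = 69
x_2 = -(-181 + 3(69)) = -26
x_1 = -(69 + 3(-26)) = 9
x_0 = -(-26 + 3(9)) = -1

-1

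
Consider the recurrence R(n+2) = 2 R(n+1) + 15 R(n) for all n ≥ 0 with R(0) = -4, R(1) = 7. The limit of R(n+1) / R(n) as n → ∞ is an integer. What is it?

5

The characteristic equation is r^2 - 2r - 15 = 0, which factors as (r - 5)(r + 3) = 0.
So the roots are 5 and -3. Since |5| > |-3| and the coefficient of 5^n is non-zero, the ratio tends to 5.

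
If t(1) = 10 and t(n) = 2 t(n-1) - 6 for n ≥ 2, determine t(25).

The fixed point is -6/(1 - 2) = 6, so t(n) - 6 = 2(t(n-1) - 6).
Hence t(n) = 4·2^{n-1} + 6.
t(25) = 4·2^{24} + 6 = 4·16777216 + 6 = 67108870.

67108870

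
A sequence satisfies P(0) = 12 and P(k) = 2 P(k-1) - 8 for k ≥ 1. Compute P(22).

The fixed point is -8/(1 - 2) = 8, so P(k) - 8 = 2(P(k-1) - 8).
Hence P(k) = 4·2^k + 8.
P(22) = 4·2^{22} + 8 = 4·4194304 + 8 = 16777224.

16777224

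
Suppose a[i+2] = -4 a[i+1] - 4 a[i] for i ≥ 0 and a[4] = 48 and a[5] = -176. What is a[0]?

Rearranging, a[i-2] = (a[i] + 4 a[i-1]) / -4.
a[3] = (-176 + 4*48) / -4 = 16/-4 = -4
a[2] = (48 + 4*(-4)) / -4 = 32/-4 = -8
a[1] = (-4 + 4*(-8)) / -4 = -36/-4 = 9
a[0] = (-8 + 4*9) / -4 = 28/-4 = -7

-7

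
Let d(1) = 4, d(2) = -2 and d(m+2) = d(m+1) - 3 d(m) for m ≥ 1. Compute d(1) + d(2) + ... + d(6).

72

d(3) = (-2) - 3·4 = -14
d(4) = (-14) - 3·(-2) = -8
d(5) = (-8) - 3·(-14) = 34
d(6) = 34 - 3·(-8) = 58
Sum = 4 + (-2) + (-14) + (-8) + 34 + 58 = 72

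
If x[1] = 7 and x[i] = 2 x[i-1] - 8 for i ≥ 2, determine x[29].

The fixed point is -8/(1 - 2) = 8, so x[i] - 8 = 2(x[i-1] - 8).
Hence x[i] = -1·2^{i-1} + 8.
x[29] = -1·2^{28} + 8 = -1·268435456 + 8 = -268435448.

-268435448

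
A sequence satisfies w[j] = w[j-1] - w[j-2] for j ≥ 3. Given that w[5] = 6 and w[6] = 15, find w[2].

-6

Rearranging, w[j-2] = -(w[j] - w[j-1]).
w[4] = -(15 - 6) = -9
w[3] = -(6 - (-9)) = -15
w[2] = -(-9 - (-15)) = -6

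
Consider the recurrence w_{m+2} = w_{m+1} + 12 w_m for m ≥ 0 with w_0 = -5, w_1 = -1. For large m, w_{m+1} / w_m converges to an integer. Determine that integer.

4

The characteristic equation is r^2 - r - 12 = 0, which factors as (r - 4)(r + 3) = 0.
So the roots are 4 and -3. Since |4| > |-3| and the coefficient of 4^m is non-zero, the ratio tends to 4.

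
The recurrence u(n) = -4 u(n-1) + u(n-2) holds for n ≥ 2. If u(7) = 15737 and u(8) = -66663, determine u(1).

5

Rearranging, u(n-2) = u(n) + 4 u(n-1).
u(6) = -66663 + 4·15737 = -3715
u(5) = 15737 + 4·(-3715) = 877
u(4) = -3715 + 4·877 = -207
u(3) = 877 + 4·(-207) = 49
u(2) = -207 + 4·49 = -11
u(1) = 49 + 4·(-11) = 5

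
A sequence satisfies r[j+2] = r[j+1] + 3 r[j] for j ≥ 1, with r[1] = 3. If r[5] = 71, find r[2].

5

Let r[2] = y.
r[3] = 9 + y
r[4] = 9 + 4y
r[5] = 36 + 7y
So 36 + 7y = 71, giving y = 5.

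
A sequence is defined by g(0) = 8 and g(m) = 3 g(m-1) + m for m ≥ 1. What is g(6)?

6375

g(1) = 3*8 + 1 = 25
g(2) = 3*25 + 2 = 77
g(3) = 3*77 + 3 = 234
g(4) = 3*234 + 4 = 706
g(5) = 3*706 + 5 = 2123
g(6) = 3*2123 + 6 = 6375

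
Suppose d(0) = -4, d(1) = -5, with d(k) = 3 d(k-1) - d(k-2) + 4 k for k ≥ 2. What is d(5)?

141

d(2) = 3(-5) - (-4) + 8 = -3
d(3) = 3(-3) - (-5) + 12 = 8
d(4) = 3(8) - (-3) + 16 = 43
d(5) = 3(43) - 8 + 20 = 141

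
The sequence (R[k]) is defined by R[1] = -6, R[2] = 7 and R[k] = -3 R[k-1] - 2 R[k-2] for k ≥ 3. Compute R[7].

-69

R[3] = -3·7 - 2·(-6) = -9
R[4] = -3·(-9) - 2·7 = 13
R[5] = -3·13 - 2·(-9) = -21
R[6] = -3·(-21) - 2·13 = 37
R[7] = -3·37 - 2·(-21) = -69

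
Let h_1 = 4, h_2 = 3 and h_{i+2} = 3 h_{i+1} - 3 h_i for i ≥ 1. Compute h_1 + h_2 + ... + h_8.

-329

h_3 = 3*3 - 3*4 = -3
h_4 = 3*(-3) - 3*3 = -18
h_5 = 3*(-18) - 3*(-3) = -45
h_6 = 3*(-45) - 3*(-18) = -81
h_7 = 3*(-81) - 3*(-45) = -108
h_8 = 3*(-108) - 3*(-81) = -81
Sum = 4 + 3 + (-3) + (-18) + (-45) + (-81) + (-108) + (-81) = -329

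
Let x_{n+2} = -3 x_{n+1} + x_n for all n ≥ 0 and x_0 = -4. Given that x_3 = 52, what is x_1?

4

Let x_1 = w.
x_2 = -4 - 3w
x_3 = 12 + 10w
So 12 + 10w = 52, giving w = 4.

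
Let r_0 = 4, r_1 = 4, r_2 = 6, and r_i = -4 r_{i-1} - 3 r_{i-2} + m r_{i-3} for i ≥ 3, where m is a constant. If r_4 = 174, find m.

r_3 = -36 + 4m
r_4 = 126 - 12m
So 126 - 12m = 174, giving m = -4.

-4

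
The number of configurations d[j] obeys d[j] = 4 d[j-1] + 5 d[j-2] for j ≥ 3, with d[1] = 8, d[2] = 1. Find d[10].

2929681

d[3] = 4*1 + 5*8 = 44
d[4] = 4*44 + 5*1 = 181
d[5] = 4*181 + 5*44 = 944
d[6] = 4*944 + 5*181 = 4681
d[7] = 4*4681 + 5*944 = 23444
d[8] = 4*23444 + 5*4681 = 117181
d[9] = 4*117181 + 5*23444 = 585944
d[10] = 4*585944 + 5*117181 = 2929681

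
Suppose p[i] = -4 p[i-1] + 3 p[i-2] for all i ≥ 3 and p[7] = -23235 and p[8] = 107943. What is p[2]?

Rearranging, p[i-2] = (p[i] + 4 p[i-1]) / 3.
p[6] = (107943 + 4(-23235)) / 3 = 15003/3 = 5001
p[5] = (-23235 + 4(5001)) / 3 = -3231/3 = -1077
p[4] = (5001 + 4(-1077)) / 3 = 693/3 = 231
p[3] = (-1077 + 4(231)) / 3 = -153/3 = -51
p[2] = (231 + 4(-51)) / 3 = 27/3 = 9

9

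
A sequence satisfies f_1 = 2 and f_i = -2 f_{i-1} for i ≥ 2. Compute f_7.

128

f_2 = -2(2) = -4
f_3 = -2(-4) = 8
f_4 = -2(8) = -16
f_5 = -2(-16) = 32
f_6 = -2(32) = -64
f_7 = -2(-64) = 128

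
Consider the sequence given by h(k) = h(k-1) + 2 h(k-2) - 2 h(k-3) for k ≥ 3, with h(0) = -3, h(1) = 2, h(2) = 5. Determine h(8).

h(3) = 5 + 2(2) - 2(-3) = 15
h(4) = 15 + 2(5) - 2(2) = 21
h(5) = 21 + 2(15) - 2(5) = 41
h(6) = 41 + 2(21) - 2(15) = 53
h(7) = 53 + 2(41) - 2(21) = 93
h(8) = 93 + 2(53) - 2(41) = 117

117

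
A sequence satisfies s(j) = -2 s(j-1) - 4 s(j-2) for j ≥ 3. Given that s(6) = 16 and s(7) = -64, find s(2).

1

Rearranging, s(j-2) = (s(j) + 2 s(j-1)) / -4.
s(5) = (-64 + 2·16) / -4 = -32/-4 = 8
s(4) = (16 + 2·8) / -4 = 32/-4 = -8
s(3) = (8 + 2·(-8)) / -4 = -8/-4 = 2
s(2) = (-8 + 2·2) / -4 = -4/-4 = 1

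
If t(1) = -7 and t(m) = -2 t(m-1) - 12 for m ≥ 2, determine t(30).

The fixed point is -12/(1 + 2) = -4, so t(m) + 4 = -2(t(m-1) + 4).
Hence t(m) = -3·(-2)^{m-1} - 4.
t(30) = -3·(-2)^{29} - 4 = -3·-536870912 - 4 = 1610612732.

1610612732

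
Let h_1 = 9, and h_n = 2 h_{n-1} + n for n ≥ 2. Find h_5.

h_2 = 2*9 + 2 = 20
h_3 = 2*20 + 3 = 43
h_4 = 2*43 + 4 = 90
h_5 = 2*90 + 5 = 185

185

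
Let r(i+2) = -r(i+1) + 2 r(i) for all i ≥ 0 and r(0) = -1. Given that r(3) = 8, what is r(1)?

2

Let r(1) = x.
r(2) = -2 - x
r(3) = 2 + 3x
So 2 + 3x = 8, giving x = 2.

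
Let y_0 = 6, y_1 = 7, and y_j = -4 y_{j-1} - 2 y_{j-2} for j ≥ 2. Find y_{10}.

y_2 = -4·7 - 2·6 = -40
y_3 = -4·(-40) - 2·7 = 146
y_4 = -4·146 - 2·(-40) = -504
y_5 = -4·(-504) - 2·146 = 1724
y_6 = -4·1724 - 2·(-504) = -5888
y_7 = -4·(-5888) - 2·1724 = 20104
y_8 = -4·20104 - 2·(-5888) = -68640
y_9 = -4·(-68640) - 2·20104 = 234352
y_{10} = -4·234352 - 2·(-68640) = -800128

-800128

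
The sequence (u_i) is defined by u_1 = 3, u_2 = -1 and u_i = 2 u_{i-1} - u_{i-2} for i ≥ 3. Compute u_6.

u_3 = 2(-1) - 3 = -5
u_4 = 2(-5) - (-1) = -9
u_5 = 2(-9) - (-5) = -13
u_6 = 2(-13) - (-9) = -17

-17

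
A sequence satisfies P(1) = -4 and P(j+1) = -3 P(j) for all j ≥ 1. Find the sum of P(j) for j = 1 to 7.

-2188

P(2) = -3·(-4) = 12
P(3) = -3·12 = -36
P(4) = -3·(-36) = 108
P(5) = -3·108 = -324
P(6) = -3·(-324) = 972
P(7) = -3·972 = -2916
Sum = (-4) + 12 + (-36) + 108 + (-324) + 972 + (-2916) = -2188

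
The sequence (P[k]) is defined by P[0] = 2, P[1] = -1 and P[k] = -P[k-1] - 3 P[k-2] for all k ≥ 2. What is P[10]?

P[2] = -(-1) - 3(2) = -5
P[3] = -(-5) - 3(-1) = 8
P[4] = -8 - 3(-5) = 7
P[5] = -7 - 3(8) = -31
P[6] = -(-31) - 3(7) = 10
P[7] = -10 - 3(-31) = 83
P[8] = -83 - 3(10) = -113
P[9] = -(-113) - 3(83) = -136
P[10] = -(-136) - 3(-113) = 475

475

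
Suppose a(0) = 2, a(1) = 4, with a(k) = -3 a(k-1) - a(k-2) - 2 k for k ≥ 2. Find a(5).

312

a(2) = -3*4 - 2 - 4 = -18
a(3) = -3*(-18) - 4 - 6 = 44
a(4) = -3*44 - (-18) - 8 = -122
a(5) = -3*(-122) - 44 - 10 = 312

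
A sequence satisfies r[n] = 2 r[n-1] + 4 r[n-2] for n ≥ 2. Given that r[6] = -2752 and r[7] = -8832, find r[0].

-7

Rearranging, r[n-2] = (r[n] - 2 r[n-1]) / 4.
r[5] = (-8832 - 2(-2752)) / 4 = -3328/4 = -832
r[4] = (-2752 - 2(-832)) / 4 = -1088/4 = -272
r[3] = (-832 - 2(-272)) / 4 = -288/4 = -72
r[2] = (-272 - 2(-72)) / 4 = -128/4 = -32
r[1] = (-72 - 2(-32)) / 4 = -8/4 = -2
r[0] = (-32 - 2(-2)) / 4 = -28/4 = -7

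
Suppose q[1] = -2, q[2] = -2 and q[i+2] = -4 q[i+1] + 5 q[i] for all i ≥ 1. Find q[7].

q[3] = -4(-2) + 5(-2) = -2
q[4] = -4(-2) + 5(-2) = -2
q[5] = -4(-2) + 5(-2) = -2
q[6] = -4(-2) + 5(-2) = -2
q[7] = -4(-2) + 5(-2) = -2

-2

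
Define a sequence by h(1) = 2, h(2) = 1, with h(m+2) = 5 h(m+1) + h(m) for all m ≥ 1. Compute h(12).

h(3) = 5*1 + 2 = 7
h(4) = 5*7 + 1 = 36
h(5) = 5*36 + 7 = 187
h(6) = 5*187 + 36 = 971
h(7) = 5*971 + 187 = 5042
h(8) = 5*5042 + 971 = 26181
h(9) = 5*26181 + 5042 = 135947
h(10) = 5*135947 + 26181 = 705916
h(11) = 5*705916 + 135947 = 3665527
h(12) = 5*3665527 + 705916 = 19033551

19033551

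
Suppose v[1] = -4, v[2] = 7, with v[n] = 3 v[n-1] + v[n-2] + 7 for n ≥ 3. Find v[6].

960

v[3] = 3*7 + (-4) + 7 = 24
v[4] = 3*24 + 7 + 7 = 86
v[5] = 3*86 + 24 + 7 = 289
v[6] = 3*289 + 86 + 7 = 960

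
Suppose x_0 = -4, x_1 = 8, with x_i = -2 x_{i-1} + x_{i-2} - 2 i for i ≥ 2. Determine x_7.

1794

x_2 = -2*8 + (-4) - 4 = -24
x_3 = -2*(-24) + 8 - 6 = 50
x_4 = -2*50 + (-24) - 8 = -132
x_5 = -2*(-132) + 50 - 10 = 304
x_6 = -2*304 + (-132) - 12 = -752
x_7 = -2*(-752) + 304 - 14 = 1794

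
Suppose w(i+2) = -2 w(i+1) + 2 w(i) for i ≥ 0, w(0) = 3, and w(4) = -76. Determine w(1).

Let w(1) = x.
w(2) = 6 - 2x
w(3) = -12 + 6x
w(4) = 36 - 16x
So 36 - 16x = -76, giving x = 7.

7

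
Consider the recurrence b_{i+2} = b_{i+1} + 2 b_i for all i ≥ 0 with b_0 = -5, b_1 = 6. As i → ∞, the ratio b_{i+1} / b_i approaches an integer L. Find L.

The characteristic equation is r^2 - r - 2 = 0, which factors as (r - 2)(r + 1) = 0.
So the roots are 2 and -1. Since |2| > |-1| and the coefficient of 2^i is non-zero, the ratio tends to 2.

2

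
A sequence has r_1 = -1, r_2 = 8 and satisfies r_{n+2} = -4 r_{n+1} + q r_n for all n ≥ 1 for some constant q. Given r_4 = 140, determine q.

1

r_3 = -32 - q
r_4 = 128 + 12q
So 128 + 12q = 140, giving q = 1.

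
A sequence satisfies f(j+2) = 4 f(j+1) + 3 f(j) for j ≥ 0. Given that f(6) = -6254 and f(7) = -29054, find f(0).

Rearranging, f(j-2) = (f(j) - 4 f(j-1)) / 3.
f(5) = (-29054 - 4*(-6254)) / 3 = -4038/3 = -1346
f(4) = (-6254 - 4*(-1346)) / 3 = -870/3 = -290
f(3) = (-1346 - 4*(-290)) / 3 = -186/3 = -62
f(2) = (-290 - 4*(-62)) / 3 = -42/3 = -14
f(1) = (-62 - 4*(-14)) / 3 = -6/3 = -2
f(0) = (-14 - 4*(-2)) / 3 = -6/3 = -2

-2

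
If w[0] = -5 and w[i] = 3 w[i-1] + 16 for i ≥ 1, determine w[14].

The fixed point is 16/(1 - 3) = -8, so w[i] + 8 = 3(w[i-1] + 8).
Hence w[i] = 3·3^i - 8.
w[14] = 3·3^{14} - 8 = 3·4782969 - 8 = 14348899.

14348899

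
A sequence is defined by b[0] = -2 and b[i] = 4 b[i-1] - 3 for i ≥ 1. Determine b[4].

-767

b[1] = 4(-2) - 3 = -11
b[2] = 4(-11) - 3 = -47
b[3] = 4(-47) - 3 = -191
b[4] = 4(-191) - 3 = -767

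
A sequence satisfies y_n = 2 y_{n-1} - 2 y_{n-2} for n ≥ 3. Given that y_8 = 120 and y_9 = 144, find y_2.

Rearranging, y_{n-2} = (y_n - 2 y_{n-1}) / -2.
y_7 = (144 - 2·120) / -2 = -96/-2 = 48
y_6 = (120 - 2·48) / -2 = 24/-2 = -12
y_5 = (48 - 2·(-12)) / -2 = 72/-2 = -36
y_4 = (-12 - 2·(-36)) / -2 = 60/-2 = -30
y_3 = (-36 - 2·(-30)) / -2 = 24/-2 = -12
y_2 = (-30 - 2·(-12)) / -2 = -6/-2 = 3

3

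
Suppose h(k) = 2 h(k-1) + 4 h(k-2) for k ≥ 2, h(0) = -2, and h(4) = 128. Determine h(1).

Let h(1) = z.
h(2) = -8 + 2z
h(3) = -16 + 8z
h(4) = -64 + 24z
So -64 + 24z = 128, giving z = 8.

8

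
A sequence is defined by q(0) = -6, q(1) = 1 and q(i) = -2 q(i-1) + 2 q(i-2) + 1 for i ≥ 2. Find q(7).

q(2) = -2·1 + 2·(-6) + 1 = -13
q(3) = -2·(-13) + 2·1 + 1 = 29
q(4) = -2·29 + 2·(-13) + 1 = -83
q(5) = -2·(-83) + 2·29 + 1 = 225
q(6) = -2·225 + 2·(-83) + 1 = -615
q(7) = -2·(-615) + 2·225 + 1 = 1681

1681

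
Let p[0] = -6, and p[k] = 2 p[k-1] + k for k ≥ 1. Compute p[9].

p[1] = 2*(-6) + 1 = -11
p[2] = 2*(-11) + 2 = -20
p[3] = 2*(-20) + 3 = -37
p[4] = 2*(-37) + 4 = -70
p[5] = 2*(-70) + 5 = -135
p[6] = 2*(-135) + 6 = -264
p[7] = 2*(-264) + 7 = -521
p[8] = 2*(-521) + 8 = -1034
p[9] = 2*(-1034) + 9 = -2059

-2059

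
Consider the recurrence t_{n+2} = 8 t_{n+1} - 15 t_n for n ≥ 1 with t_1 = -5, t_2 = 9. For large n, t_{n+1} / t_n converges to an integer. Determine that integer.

The characteristic equation is r^2 - 8r + 15 = 0, which factors as (r - 5)(r - 3) = 0.
So the roots are 5 and 3. Since |5| > |3| and the coefficient of 5^n is non-zero, the ratio tends to 5.

5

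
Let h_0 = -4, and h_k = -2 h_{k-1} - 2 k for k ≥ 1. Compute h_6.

h_1 = -2(-4) - 2 = 6
h_2 = -2(6) - 4 = -16
h_3 = -2(-16) - 6 = 26
h_4 = -2(26) - 8 = -60
h_5 = -2(-60) - 10 = 110
h_6 = -2(110) - 12 = -232

-232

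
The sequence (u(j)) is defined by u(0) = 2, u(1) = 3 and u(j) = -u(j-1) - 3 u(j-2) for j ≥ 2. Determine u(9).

-432

u(2) = -3 - 3*2 = -9
u(3) = -(-9) - 3*3 = 0
u(4) = -0 - 3*(-9) = 27
u(5) = -27 - 3*0 = -27
u(6) = -(-27) - 3*27 = -54
u(7) = -(-54) - 3*(-27) = 135
u(8) = -135 - 3*(-54) = 27
u(9) = -27 - 3*135 = -432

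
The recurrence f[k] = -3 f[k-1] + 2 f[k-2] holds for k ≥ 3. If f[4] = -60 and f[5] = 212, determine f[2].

Rearranging, f[k-2] = (f[k] + 3 f[k-1]) / 2.
f[3] = (212 + 3(-60)) / 2 = 32/2 = 16
f[2] = (-60 + 3(16)) / 2 = -12/2 = -6

-6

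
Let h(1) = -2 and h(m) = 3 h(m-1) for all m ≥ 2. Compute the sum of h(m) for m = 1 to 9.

-19682

h(2) = 3(-2) = -6
h(3) = 3(-6) = -18
h(4) = 3(-18) = -54
h(5) = 3(-54) = -162
h(6) = 3(-162) = -486
h(7) = 3(-486) = -1458
h(8) = 3(-1458) = -4374
h(9) = 3(-4374) = -13122
Sum = (-2) + (-6) + (-18) + (-54) + (-162) + (-486) + (-1458) + (-4374) + (-13122) = -19682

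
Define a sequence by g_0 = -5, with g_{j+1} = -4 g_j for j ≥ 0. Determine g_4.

g_1 = -4(-5) = 20
g_2 = -4(20) = -80
g_3 = -4(-80) = 320
g_4 = -4(320) = -1280

-1280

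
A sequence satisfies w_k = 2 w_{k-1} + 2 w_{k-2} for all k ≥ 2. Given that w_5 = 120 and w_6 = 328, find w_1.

2

Rearranging, w_{k-2} = (w_k - 2 w_{k-1}) / 2.
w_4 = (328 - 2·120) / 2 = 88/2 = 44
w_3 = (120 - 2·44) / 2 = 32/2 = 16
w_2 = (44 - 2·16) / 2 = 12/2 = 6
w_1 = (16 - 2·6) / 2 = 4/2 = 2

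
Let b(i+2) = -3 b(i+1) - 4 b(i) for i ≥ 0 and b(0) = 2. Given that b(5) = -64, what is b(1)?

Let b(1) = z.
b(2) = -8 - 3z
b(3) = 24 + 5z
b(4) = -40 - 3z
b(5) = 24 - 11z
So 24 - 11z = -64, giving z = 8.

8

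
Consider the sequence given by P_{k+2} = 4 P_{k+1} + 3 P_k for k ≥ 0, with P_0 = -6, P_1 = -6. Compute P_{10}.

P_2 = 4·(-6) + 3·(-6) = -42
P_3 = 4·(-42) + 3·(-6) = -186
P_4 = 4·(-186) + 3·(-42) = -870
P_5 = 4·(-870) + 3·(-186) = -4038
P_6 = 4·(-4038) + 3·(-870) = -18762
P_7 = 4·(-18762) + 3·(-4038) = -87162
P_8 = 4·(-87162) + 3·(-18762) = -404934
P_9 = 4·(-404934) + 3·(-87162) = -1881222
P_{10} = 4·(-1881222) + 3·(-404934) = -8739690

-8739690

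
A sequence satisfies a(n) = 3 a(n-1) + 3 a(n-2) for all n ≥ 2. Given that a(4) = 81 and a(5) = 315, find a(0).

Rearranging, a(n-2) = (a(n) - 3 a(n-1)) / 3.
a(3) = (315 - 3(81)) / 3 = 72/3 = 24
a(2) = (81 - 3(24)) / 3 = 9/3 = 3
a(1) = (24 - 3(3)) / 3 = 15/3 = 5
a(0) = (3 - 3(5)) / 3 = -12/3 = -4

-4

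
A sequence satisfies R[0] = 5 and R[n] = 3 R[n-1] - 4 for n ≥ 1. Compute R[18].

The fixed point is -4/(1 - 3) = 2, so R[n] - 2 = 3(R[n-1] - 2).
Hence R[n] = 3·3^n + 2.
R[18] = 3·3^{18} + 2 = 3·387420489 + 2 = 1162261469.

1162261469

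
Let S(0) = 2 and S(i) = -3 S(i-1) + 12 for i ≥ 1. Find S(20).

The fixed point is 12/(1 + 3) = 3, so S(i) - 3 = -3(S(i-1) - 3).
Hence S(i) = -1·(-3)^i + 3.
S(20) = -1·(-3)^{20} + 3 = -1·3486784401 + 3 = -3486784398.

-3486784398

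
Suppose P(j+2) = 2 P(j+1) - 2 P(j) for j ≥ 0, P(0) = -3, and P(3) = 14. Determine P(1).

Let P(1) = x.
P(2) = 6 + 2x
P(3) = 12 + 2x
So 12 + 2x = 14, giving x = 1.

1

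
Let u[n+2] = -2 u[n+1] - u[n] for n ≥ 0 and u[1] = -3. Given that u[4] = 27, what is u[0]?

Let u[0] = y.
u[2] = 6 - y
u[3] = -9 + 2y
u[4] = 12 - 3y
So 12 - 3y = 27, giving y = -5.

-5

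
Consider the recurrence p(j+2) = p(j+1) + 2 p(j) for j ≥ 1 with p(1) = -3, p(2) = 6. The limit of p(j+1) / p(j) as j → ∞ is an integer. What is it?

The characteristic equation is r^2 - r - 2 = 0, which factors as (r - 2)(r + 1) = 0.
So the roots are 2 and -1. Since |2| > |-1| and the coefficient of 2^j is non-zero, the ratio tends to 2.

2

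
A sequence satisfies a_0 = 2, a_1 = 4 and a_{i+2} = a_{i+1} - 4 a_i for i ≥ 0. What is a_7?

-212

a_2 = 4 - 4·2 = -4
a_3 = (-4) - 4·4 = -20
a_4 = (-20) - 4·(-4) = -4
a_5 = (-4) - 4·(-20) = 76
a_6 = 76 - 4·(-4) = 92
a_7 = 92 - 4·76 = -212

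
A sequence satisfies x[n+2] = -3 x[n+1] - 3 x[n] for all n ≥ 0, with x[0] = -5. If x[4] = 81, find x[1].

1

Let x[1] = w.
x[2] = 15 - 3w
x[3] = -45 + 6w
x[4] = 90 - 9w
So 90 - 9w = 81, giving w = 1.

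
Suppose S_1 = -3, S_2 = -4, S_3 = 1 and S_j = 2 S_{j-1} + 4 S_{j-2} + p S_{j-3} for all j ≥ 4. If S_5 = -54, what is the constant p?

S_4 = -14 - 3p
S_5 = -24 - 10p
So -24 - 10p = -54, giving p = 3.

3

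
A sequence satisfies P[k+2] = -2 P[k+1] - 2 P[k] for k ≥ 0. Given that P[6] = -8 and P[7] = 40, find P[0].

Rearranging, P[k-2] = (P[k] + 2 P[k-1]) / -2.
P[5] = (40 + 2·(-8)) / -2 = 24/-2 = -12
P[4] = (-8 + 2·(-12)) / -2 = -32/-2 = 16
P[3] = (-12 + 2·16) / -2 = 20/-2 = -10
P[2] = (16 + 2·(-10)) / -2 = -4/-2 = 2
P[1] = (-10 + 2·2) / -2 = -6/-2 = 3
P[0] = (2 + 2·3) / -2 = 8/-2 = -4

-4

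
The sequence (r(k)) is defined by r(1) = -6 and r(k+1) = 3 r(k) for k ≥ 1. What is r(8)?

r(2) = 3*(-6) = -18
r(3) = 3*(-18) = -54
r(4) = 3*(-54) = -162
r(5) = 3*(-162) = -486
r(6) = 3*(-486) = -1458
r(7) = 3*(-1458) = -4374
r(8) = 3*(-4374) = -13122

-13122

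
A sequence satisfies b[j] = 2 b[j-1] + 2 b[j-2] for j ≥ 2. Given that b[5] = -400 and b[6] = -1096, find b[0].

Rearranging, b[j-2] = (b[j] - 2 b[j-1]) / 2.
b[4] = (-1096 - 2*(-400)) / 2 = -296/2 = -148
b[3] = (-400 - 2*(-148)) / 2 = -104/2 = -52
b[2] = (-148 - 2*(-52)) / 2 = -44/2 = -22
b[1] = (-52 - 2*(-22)) / 2 = -8/2 = -4
b[0] = (-22 - 2*(-4)) / 2 = -14/2 = -7

-7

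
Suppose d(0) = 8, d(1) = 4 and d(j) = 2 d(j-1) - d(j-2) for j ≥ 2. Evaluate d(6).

-16

d(2) = 2(4) - 8 = 0
d(3) = 2(0) - 4 = -4
d(4) = 2(-4) - 0 = -8
d(5) = 2(-8) - (-4) = -12
d(6) = 2(-12) - (-8) = -16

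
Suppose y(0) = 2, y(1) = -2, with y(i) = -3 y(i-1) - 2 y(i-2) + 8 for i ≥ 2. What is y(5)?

-82

y(2) = -3(-2) - 2(2) + 8 = 10
y(3) = -3(10) - 2(-2) + 8 = -18
y(4) = -3(-18) - 2(10) + 8 = 42
y(5) = -3(42) - 2(-18) + 8 = -82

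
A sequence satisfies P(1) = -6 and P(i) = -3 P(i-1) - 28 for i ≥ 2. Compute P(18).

The fixed point is -28/(1 + 3) = -7, so P(i) + 7 = -3(P(i-1) + 7).
Hence P(i) = 1·(-3)^{i-1} - 7.
P(18) = 1·(-3)^{17} - 7 = 1·-129140163 - 7 = -129140170.

-129140170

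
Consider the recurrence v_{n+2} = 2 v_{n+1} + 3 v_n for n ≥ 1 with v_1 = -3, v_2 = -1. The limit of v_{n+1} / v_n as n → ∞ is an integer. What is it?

3

The characteristic equation is r^2 - 2r - 3 = 0, which factors as (r - 3)(r + 1) = 0.
So the roots are 3 and -1. Since |3| > |-1| and the coefficient of 3^n is non-zero, the ratio tends to 3.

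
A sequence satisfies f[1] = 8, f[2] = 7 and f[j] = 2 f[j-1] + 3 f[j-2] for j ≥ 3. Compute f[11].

f[3] = 2*7 + 3*8 = 38
f[4] = 2*38 + 3*7 = 97
f[5] = 2*97 + 3*38 = 308
f[6] = 2*308 + 3*97 = 907
f[7] = 2*907 + 3*308 = 2738
f[8] = 2*2738 + 3*907 = 8197
f[9] = 2*8197 + 3*2738 = 24608
f[10] = 2*24608 + 3*8197 = 73807
f[11] = 2*73807 + 3*24608 = 221438

221438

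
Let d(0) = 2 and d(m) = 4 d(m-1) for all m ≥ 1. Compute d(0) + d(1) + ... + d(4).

682

d(1) = 4(2) = 8
d(2) = 4(8) = 32
d(3) = 4(32) = 128
d(4) = 4(128) = 512
Sum = 2 + 8 + 32 + 128 + 512 = 682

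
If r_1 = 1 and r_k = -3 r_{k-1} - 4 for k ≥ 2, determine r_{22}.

-20920706407

The fixed point is -4/(1 + 3) = -1, so r_k + 1 = -3(r_{k-1} + 1).
Hence r_k = 2·(-3)^{k-1} - 1.
r_{22} = 2·(-3)^{21} - 1 = 2·-10460353203 - 1 = -20920706407.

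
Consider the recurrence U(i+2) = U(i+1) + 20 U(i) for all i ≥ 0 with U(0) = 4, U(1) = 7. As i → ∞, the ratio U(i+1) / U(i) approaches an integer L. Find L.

5

The characteristic equation is r^2 - r - 20 = 0, which factors as (r - 5)(r + 4) = 0.
So the roots are 5 and -4. Since |5| > |-4| and the coefficient of 5^i is non-zero, the ratio tends to 5.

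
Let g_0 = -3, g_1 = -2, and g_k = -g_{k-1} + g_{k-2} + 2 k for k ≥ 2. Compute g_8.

g_2 = -(-2) + (-3) + 4 = 3
g_3 = -3 + (-2) + 6 = 1
g_4 = -1 + 3 + 8 = 10
g_5 = -10 + 1 + 10 = 1
g_6 = -1 + 10 + 12 = 21
g_7 = -21 + 1 + 14 = -6
g_8 = -(-6) + 21 + 16 = 43

43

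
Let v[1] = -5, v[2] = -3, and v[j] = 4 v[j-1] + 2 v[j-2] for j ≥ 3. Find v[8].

v[3] = 4*(-3) + 2*(-5) = -22
v[4] = 4*(-22) + 2*(-3) = -94
v[5] = 4*(-94) + 2*(-22) = -420
v[6] = 4*(-420) + 2*(-94) = -1868
v[7] = 4*(-1868) + 2*(-420) = -8312
v[8] = 4*(-8312) + 2*(-1868) = -36984

-36984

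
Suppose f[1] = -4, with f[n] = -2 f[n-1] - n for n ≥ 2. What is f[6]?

108

f[2] = -2(-4) - 2 = 6
f[3] = -2(6) - 3 = -15
f[4] = -2(-15) - 4 = 26
f[5] = -2(26) - 5 = -57
f[6] = -2(-57) - 6 = 108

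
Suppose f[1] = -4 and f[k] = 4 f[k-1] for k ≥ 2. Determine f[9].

f[2] = 4·(-4) = -16
f[3] = 4·(-16) = -64
f[4] = 4·(-64) = -256
f[5] = 4·(-256) = -1024
f[6] = 4·(-1024) = -4096
f[7] = 4·(-4096) = -16384
f[8] = 4·(-16384) = -65536
f[9] = 4·(-65536) = -262144

-262144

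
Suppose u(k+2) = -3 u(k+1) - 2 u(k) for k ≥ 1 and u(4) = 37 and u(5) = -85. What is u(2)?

1

Rearranging, u(k-2) = (u(k) + 3 u(k-1)) / -2.
u(3) = (-85 + 3(37)) / -2 = 26/-2 = -13
u(2) = (37 + 3(-13)) / -2 = -2/-2 = 1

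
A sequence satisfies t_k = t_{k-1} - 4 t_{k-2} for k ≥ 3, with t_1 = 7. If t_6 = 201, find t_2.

1

Let t_2 = v.
t_3 = -28 + v
t_4 = -28 - 3v
t_5 = 84 - 7v
t_6 = 196 + 5v
So 196 + 5v = 201, giving v = 1.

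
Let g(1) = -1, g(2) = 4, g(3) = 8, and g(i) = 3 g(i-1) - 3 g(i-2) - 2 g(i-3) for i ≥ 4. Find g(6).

-28

g(4) = 3*8 - 3*4 - 2*(-1) = 14
g(5) = 3*14 - 3*8 - 2*4 = 10
g(6) = 3*10 - 3*14 - 2*8 = -28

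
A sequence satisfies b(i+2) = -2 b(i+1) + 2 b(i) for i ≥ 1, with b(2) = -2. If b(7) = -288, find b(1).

-6

Let b(1) = x.
b(3) = 4 + 2x
b(4) = -12 - 4x
b(5) = 32 + 12x
b(6) = -88 - 32x
b(7) = 240 + 88x
So 240 + 88x = -288, giving x = -6.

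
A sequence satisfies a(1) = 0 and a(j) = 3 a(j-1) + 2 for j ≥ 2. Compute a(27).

2541865828328

The fixed point is 2/(1 - 3) = -1, so a(j) + 1 = 3(a(j-1) + 1).
Hence a(j) = 1·3^{j-1} - 1.
a(27) = 1·3^{26} - 1 = 1·2541865828329 - 1 = 2541865828328.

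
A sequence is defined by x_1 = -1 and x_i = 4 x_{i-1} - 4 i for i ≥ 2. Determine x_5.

-1044

x_2 = 4*(-1) - 8 = -12
x_3 = 4*(-12) - 12 = -60
x_4 = 4*(-60) - 16 = -256
x_5 = 4*(-256) - 20 = -1044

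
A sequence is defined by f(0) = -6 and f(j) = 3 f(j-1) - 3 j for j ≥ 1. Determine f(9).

-162369

f(1) = 3·(-6) - 3 = -21
f(2) = 3·(-21) - 6 = -69
f(3) = 3·(-69) - 9 = -216
f(4) = 3·(-216) - 12 = -660
f(5) = 3·(-660) - 15 = -1995
f(6) = 3·(-1995) - 18 = -6003
f(7) = 3·(-6003) - 21 = -18030
f(8) = 3·(-18030) - 24 = -54114
f(9) = 3·(-54114) - 27 = -162369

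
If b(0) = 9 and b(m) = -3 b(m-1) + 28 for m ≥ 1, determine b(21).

-20920706399

The fixed point is 28/(1 + 3) = 7, so b(m) - 7 = -3(b(m-1) - 7).
Hence b(m) = 2·(-3)^m + 7.
b(21) = 2·(-3)^{21} + 7 = 2·-10460353203 + 7 = -20920706399.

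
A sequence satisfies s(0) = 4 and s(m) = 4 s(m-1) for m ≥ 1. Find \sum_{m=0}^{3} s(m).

340

s(1) = 4*4 = 16
s(2) = 4*16 = 64
s(3) = 4*64 = 256
Sum = 4 + 16 + 64 + 256 = 340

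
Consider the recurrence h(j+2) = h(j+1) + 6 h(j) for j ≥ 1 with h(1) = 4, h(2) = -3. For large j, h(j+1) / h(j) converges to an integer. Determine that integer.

The characteristic equation is r^2 - r - 6 = 0, which factors as (r - 3)(r + 2) = 0.
So the roots are 3 and -2. Since |3| > |-2| and the coefficient of 3^j is non-zero, the ratio tends to 3.

3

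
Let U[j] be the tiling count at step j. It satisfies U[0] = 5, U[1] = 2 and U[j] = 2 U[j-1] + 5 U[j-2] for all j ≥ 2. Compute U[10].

U[2] = 2(2) + 5(5) = 29
U[3] = 2(29) + 5(2) = 68
U[4] = 2(68) + 5(29) = 281
U[5] = 2(281) + 5(68) = 902
U[6] = 2(902) + 5(281) = 3209
U[7] = 2(3209) + 5(902) = 10928
U[8] = 2(10928) + 5(3209) = 37901
U[9] = 2(37901) + 5(10928) = 130442
U[10] = 2(130442) + 5(37901) = 450389

450389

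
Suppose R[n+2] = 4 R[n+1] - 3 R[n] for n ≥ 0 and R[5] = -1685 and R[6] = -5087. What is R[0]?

9

Rearranging, R[n-2] = (R[n] - 4 R[n-1]) / -3.
R[4] = (-5087 - 4(-1685)) / -3 = 1653/-3 = -551
R[3] = (-1685 - 4(-551)) / -3 = 519/-3 = -173
R[2] = (-551 - 4(-173)) / -3 = 141/-3 = -47
R[1] = (-173 - 4(-47)) / -3 = 15/-3 = -5
R[0] = (-47 - 4(-5)) / -3 = -27/-3 = 9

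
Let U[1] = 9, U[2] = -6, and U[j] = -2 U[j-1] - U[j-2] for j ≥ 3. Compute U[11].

-21

U[3] = -2(-6) - 9 = 3
U[4] = -2(3) - (-6) = 0
U[5] = -2(0) - 3 = -3
U[6] = -2(-3) - 0 = 6
U[7] = -2(6) - (-3) = -9
U[8] = -2(-9) - 6 = 12
U[9] = -2(12) - (-9) = -15
U[10] = -2(-15) - 12 = 18
U[11] = -2(18) - (-15) = -21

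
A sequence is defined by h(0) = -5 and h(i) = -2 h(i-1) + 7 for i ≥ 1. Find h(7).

h(1) = -2(-5) + 7 = 17
h(2) = -2(17) + 7 = -27
h(3) = -2(-27) + 7 = 61
h(4) = -2(61) + 7 = -115
h(5) = -2(-115) + 7 = 237
h(6) = -2(237) + 7 = -467
h(7) = -2(-467) + 7 = 941

941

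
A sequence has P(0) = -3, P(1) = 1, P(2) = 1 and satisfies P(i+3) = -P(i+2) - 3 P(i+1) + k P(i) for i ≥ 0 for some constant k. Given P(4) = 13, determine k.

P(3) = -4 - 3k
P(4) = 1 + 4k
So 1 + 4k = 13, giving k = 3.

3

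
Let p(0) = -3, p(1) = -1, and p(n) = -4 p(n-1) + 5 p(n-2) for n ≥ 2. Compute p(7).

26039

p(2) = -4*(-1) + 5*(-3) = -11
p(3) = -4*(-11) + 5*(-1) = 39
p(4) = -4*39 + 5*(-11) = -211
p(5) = -4*(-211) + 5*39 = 1039
p(6) = -4*1039 + 5*(-211) = -5211
p(7) = -4*(-5211) + 5*1039 = 26039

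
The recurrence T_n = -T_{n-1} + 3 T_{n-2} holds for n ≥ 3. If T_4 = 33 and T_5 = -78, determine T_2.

Rearranging, T_{n-2} = (T_n + T_{n-1}) / 3.
T_3 = (-78 + 33) / 3 = -45/3 = -15
T_2 = (33 + (-15)) / 3 = 18/3 = 6

6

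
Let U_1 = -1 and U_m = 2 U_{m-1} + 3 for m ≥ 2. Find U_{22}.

4194301

The fixed point is 3/(1 - 2) = -3, so U_m + 3 = 2(U_{m-1} + 3).
Hence U_m = 2·2^{m-1} - 3.
U_{22} = 2·2^{21} - 3 = 2·2097152 - 3 = 4194301.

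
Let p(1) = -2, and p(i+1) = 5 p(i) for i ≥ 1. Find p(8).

-156250

p(2) = 5·(-2) = -10
p(3) = 5·(-10) = -50
p(4) = 5·(-50) = -250
p(5) = 5·(-250) = -1250
p(6) = 5·(-1250) = -6250
p(7) = 5·(-6250) = -31250
p(8) = 5·(-31250) = -156250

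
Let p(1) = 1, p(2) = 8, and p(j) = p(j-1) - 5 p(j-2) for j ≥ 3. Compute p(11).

p(3) = 8 - 5·1 = 3
p(4) = 3 - 5·8 = -37
p(5) = (-37) - 5·3 = -52
p(6) = (-52) - 5·(-37) = 133
p(7) = 133 - 5·(-52) = 393
p(8) = 393 - 5·133 = -272
p(9) = (-272) - 5·393 = -2237
p(10) = (-2237) - 5·(-272) = -877
p(11) = (-877) - 5·(-2237) = 10308

10308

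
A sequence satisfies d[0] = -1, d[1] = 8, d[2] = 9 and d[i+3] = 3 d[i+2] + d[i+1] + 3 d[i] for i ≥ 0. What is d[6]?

d[3] = 3·9 + 8 + 3·(-1) = 32
d[4] = 3·32 + 9 + 3·8 = 129
d[5] = 3·129 + 32 + 3·9 = 446
d[6] = 3·446 + 129 + 3·32 = 1563

1563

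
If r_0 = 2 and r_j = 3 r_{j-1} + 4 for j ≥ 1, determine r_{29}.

The fixed point is 4/(1 - 3) = -2, so r_j + 2 = 3(r_{j-1} + 2).
Hence r_j = 4·3^j - 2.
r_{29} = 4·3^{29} - 2 = 4·68630377364883 - 2 = 274521509459530.

274521509459530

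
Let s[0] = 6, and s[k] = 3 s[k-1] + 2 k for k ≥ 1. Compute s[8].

49198

s[1] = 3·6 + 2 = 20
s[2] = 3·20 + 4 = 64
s[3] = 3·64 + 6 = 198
s[4] = 3·198 + 8 = 602
s[5] = 3·602 + 10 = 1816
s[6] = 3·1816 + 12 = 5460
s[7] = 3·5460 + 14 = 16394
s[8] = 3·16394 + 16 = 49198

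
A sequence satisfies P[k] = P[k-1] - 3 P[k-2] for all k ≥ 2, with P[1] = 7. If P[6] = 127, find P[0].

Let P[0] = v.
P[2] = 7 - 3v
P[3] = -14 - 3v
P[4] = -35 + 6v
P[5] = 7 + 15v
P[6] = 112 - 3v
So 112 - 3v = 127, giving v = -5.

-5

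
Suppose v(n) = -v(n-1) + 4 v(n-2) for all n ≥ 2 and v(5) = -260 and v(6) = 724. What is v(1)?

-4

Rearranging, v(n-2) = (v(n) + v(n-1)) / 4.
v(4) = (724 + (-260)) / 4 = 464/4 = 116
v(3) = (-260 + 116) / 4 = -144/4 = -36
v(2) = (116 + (-36)) / 4 = 80/4 = 20
v(1) = (-36 + 20) / 4 = -16/4 = -4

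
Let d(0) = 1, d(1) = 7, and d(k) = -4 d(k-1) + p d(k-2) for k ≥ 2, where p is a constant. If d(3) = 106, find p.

-2

d(2) = -28 + p
d(3) = 112 + 3p
So 112 + 3p = 106, giving p = -2.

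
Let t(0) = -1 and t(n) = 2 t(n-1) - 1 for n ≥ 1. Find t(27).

-268435455

The fixed point is -1/(1 - 2) = 1, so t(n) - 1 = 2(t(n-1) - 1).
Hence t(n) = -2·2^n + 1.
t(27) = -2·2^{27} + 1 = -2·134217728 + 1 = -268435455.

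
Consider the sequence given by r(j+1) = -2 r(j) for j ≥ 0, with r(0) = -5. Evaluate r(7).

r(1) = -2·(-5) = 10
r(2) = -2·10 = -20
r(3) = -2·(-20) = 40
r(4) = -2·40 = -80
r(5) = -2·(-80) = 160
r(6) = -2·160 = -320
r(7) = -2·(-320) = 640

640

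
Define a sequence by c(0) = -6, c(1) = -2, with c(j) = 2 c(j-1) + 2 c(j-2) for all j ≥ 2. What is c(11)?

-116800

c(2) = 2*(-2) + 2*(-6) = -16
c(3) = 2*(-16) + 2*(-2) = -36
c(4) = 2*(-36) + 2*(-16) = -104
c(5) = 2*(-104) + 2*(-36) = -280
c(6) = 2*(-280) + 2*(-104) = -768
c(7) = 2*(-768) + 2*(-280) = -2096
c(8) = 2*(-2096) + 2*(-768) = -5728
c(9) = 2*(-5728) + 2*(-2096) = -15648
c(10) = 2*(-15648) + 2*(-5728) = -42752
c(11) = 2*(-42752) + 2*(-15648) = -116800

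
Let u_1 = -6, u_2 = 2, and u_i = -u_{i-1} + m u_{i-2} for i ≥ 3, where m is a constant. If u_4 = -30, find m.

-4

u_3 = -2 - 6m
u_4 = 2 + 8m
So 2 + 8m = -30, giving m = -4.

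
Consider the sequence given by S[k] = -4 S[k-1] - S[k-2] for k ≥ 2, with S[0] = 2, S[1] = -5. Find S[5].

-933

S[2] = -4*(-5) - 2 = 18
S[3] = -4*18 - (-5) = -67
S[4] = -4*(-67) - 18 = 250
S[5] = -4*250 - (-67) = -933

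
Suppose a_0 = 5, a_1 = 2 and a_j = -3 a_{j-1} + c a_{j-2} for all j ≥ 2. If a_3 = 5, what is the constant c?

a_2 = -6 + 5c
a_3 = 18 - 13c
So 18 - 13c = 5, giving c = 1.

1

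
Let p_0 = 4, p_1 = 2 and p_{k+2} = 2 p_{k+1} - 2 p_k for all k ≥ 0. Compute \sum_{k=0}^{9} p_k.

p_2 = 2(2) - 2(4) = -4
p_3 = 2(-4) - 2(2) = -12
p_4 = 2(-12) - 2(-4) = -16
p_5 = 2(-16) - 2(-12) = -8
p_6 = 2(-8) - 2(-16) = 16
p_7 = 2(16) - 2(-8) = 48
p_8 = 2(48) - 2(16) = 64
p_9 = 2(64) - 2(48) = 32
Sum = 4 + 2 + (-4) + (-12) + (-16) + (-8) + 16 + 48 + 64 + 32 = 126

126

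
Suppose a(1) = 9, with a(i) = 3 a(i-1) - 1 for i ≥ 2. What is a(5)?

689

a(2) = 3·9 - 1 = 26
a(3) = 3·26 - 1 = 77
a(4) = 3·77 - 1 = 230
a(5) = 3·230 - 1 = 689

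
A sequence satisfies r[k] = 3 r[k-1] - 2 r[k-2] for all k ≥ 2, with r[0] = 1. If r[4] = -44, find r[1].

-2

Let r[1] = w.
r[2] = -2 + 3w
r[3] = -6 + 7w
r[4] = -14 + 15w
So -14 + 15w = -44, giving w = -2.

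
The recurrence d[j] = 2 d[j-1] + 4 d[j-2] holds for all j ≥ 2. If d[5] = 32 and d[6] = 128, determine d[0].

Rearranging, d[j-2] = (d[j] - 2 d[j-1]) / 4.
d[4] = (128 - 2·32) / 4 = 64/4 = 16
d[3] = (32 - 2·16) / 4 = 0/4 = 0
d[2] = (16 - 2·0) / 4 = 16/4 = 4
d[1] = (0 - 2·4) / 4 = -8/4 = -2
d[0] = (4 - 2·(-2)) / 4 = 8/4 = 2

2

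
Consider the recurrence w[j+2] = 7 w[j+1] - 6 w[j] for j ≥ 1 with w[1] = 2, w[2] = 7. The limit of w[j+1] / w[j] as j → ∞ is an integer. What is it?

The characteristic equation is r^2 - 7r + 6 = 0, which factors as (r - 6)(r - 1) = 0.
So the roots are 6 and 1. Since |6| > |1| and the coefficient of 6^j is non-zero, the ratio tends to 6.

6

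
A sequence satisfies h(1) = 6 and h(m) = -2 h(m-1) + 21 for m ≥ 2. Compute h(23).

The fixed point is 21/(1 + 2) = 7, so h(m) - 7 = -2(h(m-1) - 7).
Hence h(m) = -1·(-2)^{m-1} + 7.
h(23) = -1·(-2)^{22} + 7 = -1·4194304 + 7 = -4194297.

-4194297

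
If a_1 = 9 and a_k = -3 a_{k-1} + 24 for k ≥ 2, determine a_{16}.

The fixed point is 24/(1 + 3) = 6, so a_k - 6 = -3(a_{k-1} - 6).
Hence a_k = 3·(-3)^{k-1} + 6.
a_{16} = 3·(-3)^{15} + 6 = 3·-14348907 + 6 = -43046715.

-43046715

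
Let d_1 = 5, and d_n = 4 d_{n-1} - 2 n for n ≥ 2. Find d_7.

14114

d_2 = 4·5 - 4 = 16
d_3 = 4·16 - 6 = 58
d_4 = 4·58 - 8 = 224
d_5 = 4·224 - 10 = 886
d_6 = 4·886 - 12 = 3532
d_7 = 4·3532 - 14 = 14114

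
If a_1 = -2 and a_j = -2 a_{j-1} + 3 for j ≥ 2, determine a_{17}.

-196607

The fixed point is 3/(1 + 2) = 1, so a_j - 1 = -2(a_{j-1} - 1).
Hence a_j = -3·(-2)^{j-1} + 1.
a_{17} = -3·(-2)^{16} + 1 = -3·65536 + 1 = -196607.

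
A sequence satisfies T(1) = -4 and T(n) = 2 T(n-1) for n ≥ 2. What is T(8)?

-512

T(2) = 2·(-4) = -8
T(3) = 2·(-8) = -16
T(4) = 2·(-16) = -32
T(5) = 2·(-32) = -64
T(6) = 2·(-64) = -128
T(7) = 2·(-128) = -256
T(8) = 2·(-256) = -512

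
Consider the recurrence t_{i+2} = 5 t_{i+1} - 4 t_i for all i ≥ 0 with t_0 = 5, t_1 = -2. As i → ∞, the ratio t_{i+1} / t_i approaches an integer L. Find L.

The characteristic equation is r^2 - 5r + 4 = 0, which factors as (r - 4)(r - 1) = 0.
So the roots are 4 and 1. Since |4| > |1| and the coefficient of 4^i is non-zero, the ratio tends to 4.

4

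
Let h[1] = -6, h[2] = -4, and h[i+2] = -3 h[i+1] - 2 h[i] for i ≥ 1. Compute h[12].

-20464

h[3] = -3(-4) - 2(-6) = 24
h[4] = -3(24) - 2(-4) = -64
h[5] = -3(-64) - 2(24) = 144
h[6] = -3(144) - 2(-64) = -304
h[7] = -3(-304) - 2(144) = 624
h[8] = -3(624) - 2(-304) = -1264
h[9] = -3(-1264) - 2(624) = 2544
h[10] = -3(2544) - 2(-1264) = -5104
h[11] = -3(-5104) - 2(2544) = 10224
h[12] = -3(10224) - 2(-5104) = -20464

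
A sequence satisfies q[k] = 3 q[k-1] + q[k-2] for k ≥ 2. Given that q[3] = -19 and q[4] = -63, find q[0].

Rearranging, q[k-2] = q[k] - 3 q[k-1].
q[2] = -63 - 3·(-19) = -6
q[1] = -19 - 3·(-6) = -1
q[0] = -6 - 3·(-1) = -3

-3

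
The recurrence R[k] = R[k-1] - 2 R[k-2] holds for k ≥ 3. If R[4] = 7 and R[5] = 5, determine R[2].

Rearranging, R[k-2] = (R[k] - R[k-1]) / -2.
R[3] = (5 - 7) / -2 = -2/-2 = 1
R[2] = (7 - 1) / -2 = 6/-2 = -3

-3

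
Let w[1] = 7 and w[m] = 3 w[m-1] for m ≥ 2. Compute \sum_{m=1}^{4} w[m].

280

w[2] = 3*7 = 21
w[3] = 3*21 = 63
w[4] = 3*63 = 189
Sum = 7 + 21 + 63 + 189 = 280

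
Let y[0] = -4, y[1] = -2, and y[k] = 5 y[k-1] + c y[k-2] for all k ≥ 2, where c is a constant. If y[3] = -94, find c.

2

y[2] = -10 - 4c
y[3] = -50 - 22c
So -50 - 22c = -94, giving c = 2.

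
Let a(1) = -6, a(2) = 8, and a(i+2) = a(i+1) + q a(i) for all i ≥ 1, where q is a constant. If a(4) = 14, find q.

3

a(3) = 8 - 6q
a(4) = 8 + 2q
So 8 + 2q = 14, giving q = 3.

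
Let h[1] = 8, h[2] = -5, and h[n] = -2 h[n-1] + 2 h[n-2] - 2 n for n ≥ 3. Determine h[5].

146

h[3] = -2(-5) + 2(8) - 6 = 20
h[4] = -2(20) + 2(-5) - 8 = -58
h[5] = -2(-58) + 2(20) - 10 = 146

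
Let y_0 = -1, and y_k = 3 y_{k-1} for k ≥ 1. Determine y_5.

-243

y_1 = 3*(-1) = -3
y_2 = 3*(-3) = -9
y_3 = 3*(-9) = -27
y_4 = 3*(-27) = -81
y_5 = 3*(-81) = -243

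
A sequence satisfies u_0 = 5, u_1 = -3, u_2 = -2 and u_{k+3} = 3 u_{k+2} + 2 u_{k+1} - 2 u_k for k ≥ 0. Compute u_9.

-31164

u_3 = 3*(-2) + 2*(-3) - 2*5 = -22
u_4 = 3*(-22) + 2*(-2) - 2*(-3) = -64
u_5 = 3*(-64) + 2*(-22) - 2*(-2) = -232
u_6 = 3*(-232) + 2*(-64) - 2*(-22) = -780
u_7 = 3*(-780) + 2*(-232) - 2*(-64) = -2676
u_8 = 3*(-2676) + 2*(-780) - 2*(-232) = -9124
u_9 = 3*(-9124) + 2*(-2676) - 2*(-780) = -31164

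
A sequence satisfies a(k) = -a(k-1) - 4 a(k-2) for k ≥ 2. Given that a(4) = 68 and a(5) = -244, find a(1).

Rearranging, a(k-2) = (a(k) + a(k-1)) / -4.
a(3) = (-244 + 68) / -4 = -176/-4 = 44
a(2) = (68 + 44) / -4 = 112/-4 = -28
a(1) = (44 + (-28)) / -4 = 16/-4 = -4

-4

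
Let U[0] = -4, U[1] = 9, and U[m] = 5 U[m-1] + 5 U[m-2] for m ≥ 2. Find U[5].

5725

U[2] = 5(9) + 5(-4) = 25
U[3] = 5(25) + 5(9) = 170
U[4] = 5(170) + 5(25) = 975
U[5] = 5(975) + 5(170) = 5725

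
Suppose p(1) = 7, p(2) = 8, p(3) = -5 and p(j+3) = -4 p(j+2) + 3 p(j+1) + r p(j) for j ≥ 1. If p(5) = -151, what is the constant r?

-2

p(4) = 44 + 7r
p(5) = -191 - 20r
So -191 - 20r = -151, giving r = -2.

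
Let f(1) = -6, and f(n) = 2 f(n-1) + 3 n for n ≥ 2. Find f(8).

f(2) = 2·(-6) + 6 = -6
f(3) = 2·(-6) + 9 = -3
f(4) = 2·(-3) + 12 = 6
f(5) = 2·6 + 15 = 27
f(6) = 2·27 + 18 = 72
f(7) = 2·72 + 21 = 165
f(8) = 2·165 + 24 = 354

354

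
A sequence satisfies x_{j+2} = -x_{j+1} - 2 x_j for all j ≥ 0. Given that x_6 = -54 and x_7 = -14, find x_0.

-7

Rearranging, x_{j-2} = (x_j + x_{j-1}) / -2.
x_5 = (-14 + (-54)) / -2 = -68/-2 = 34
x_4 = (-54 + 34) / -2 = -20/-2 = 10
x_3 = (34 + 10) / -2 = 44/-2 = -22
x_2 = (10 + (-22)) / -2 = -12/-2 = 6
x_1 = (-22 + 6) / -2 = -16/-2 = 8
x_0 = (6 + 8) / -2 = 14/-2 = -7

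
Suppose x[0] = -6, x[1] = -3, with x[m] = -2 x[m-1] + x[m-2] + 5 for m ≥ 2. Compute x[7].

-332

x[2] = -2·(-3) + (-6) + 5 = 5
x[3] = -2·5 + (-3) + 5 = -8
x[4] = -2·(-8) + 5 + 5 = 26
x[5] = -2·26 + (-8) + 5 = -55
x[6] = -2·(-55) + 26 + 5 = 141
x[7] = -2·141 + (-55) + 5 = -332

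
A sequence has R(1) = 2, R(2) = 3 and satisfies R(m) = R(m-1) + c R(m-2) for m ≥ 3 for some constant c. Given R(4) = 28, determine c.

R(3) = 3 + 2c
R(4) = 3 + 5c
So 3 + 5c = 28, giving c = 5.

5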